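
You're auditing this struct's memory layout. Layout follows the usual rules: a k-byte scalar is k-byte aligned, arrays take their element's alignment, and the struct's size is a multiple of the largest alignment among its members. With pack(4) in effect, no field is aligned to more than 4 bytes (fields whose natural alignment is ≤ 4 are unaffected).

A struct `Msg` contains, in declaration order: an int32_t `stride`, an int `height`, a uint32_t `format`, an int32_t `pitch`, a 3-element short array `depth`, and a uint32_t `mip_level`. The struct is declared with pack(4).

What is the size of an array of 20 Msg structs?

0..4  stride  (4B, 4-aligned)
4..8  height  (4B, 4-aligned)
8..12  format  (4B, 4-aligned)
12..16  pitch  (4B, 4-aligned)
16..22  depth  (6B, 2-aligned)
22..24  -- padding (2B)
24..28  mip_level  (4B, 4-aligned)
sizeof = 28, alignof = 4
array of 20: 20 × 28 = 560

560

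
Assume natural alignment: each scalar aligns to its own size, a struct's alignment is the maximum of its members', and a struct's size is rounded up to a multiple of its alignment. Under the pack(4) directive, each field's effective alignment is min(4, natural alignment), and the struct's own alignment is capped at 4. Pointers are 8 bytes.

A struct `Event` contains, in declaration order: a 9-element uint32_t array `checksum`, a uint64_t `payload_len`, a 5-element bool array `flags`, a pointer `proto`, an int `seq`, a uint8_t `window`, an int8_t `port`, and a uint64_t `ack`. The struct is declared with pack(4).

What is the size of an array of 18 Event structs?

0..36  checksum  (36B, 4-aligned)
36..44  payload_len  (8B, 4-aligned)
44..49  flags  (5B, 1-aligned)
49..52  -- padding (3B)
52..60  proto  (8B, 4-aligned)
60..64  seq  (4B, 4-aligned)
64..65  window  (1B, 1-aligned)
65..66  port  (1B, 1-aligned)
66..68  -- padding (2B)
68..76  ack  (8B, 4-aligned)
sizeof = 76, alignof = 4
array of 18: 18 × 76 = 1368

1368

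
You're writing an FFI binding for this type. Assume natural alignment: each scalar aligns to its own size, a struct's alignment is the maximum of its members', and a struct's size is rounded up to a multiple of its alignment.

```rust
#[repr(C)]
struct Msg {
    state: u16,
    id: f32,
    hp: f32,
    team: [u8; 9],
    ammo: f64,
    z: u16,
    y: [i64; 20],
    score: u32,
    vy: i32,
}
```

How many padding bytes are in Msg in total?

@0: state [2B, align 2] → 2
+2 pad (align 4)
@4: id [4B, align 4] → 8
@8: hp [4B, align 4] → 12
@12: team [9B, align 1] → 21
+3 pad (align 8)
@24: ammo [8B, align 8] → 32
@32: z [2B, align 2] → 34
+6 pad (align 8)
@40: y [160B, align 8] → 200
@200: score [4B, align 4] → 204
@204: vy [4B, align 4] → 208
size 208, align 8
data bytes 197, size 208 → padding 11

11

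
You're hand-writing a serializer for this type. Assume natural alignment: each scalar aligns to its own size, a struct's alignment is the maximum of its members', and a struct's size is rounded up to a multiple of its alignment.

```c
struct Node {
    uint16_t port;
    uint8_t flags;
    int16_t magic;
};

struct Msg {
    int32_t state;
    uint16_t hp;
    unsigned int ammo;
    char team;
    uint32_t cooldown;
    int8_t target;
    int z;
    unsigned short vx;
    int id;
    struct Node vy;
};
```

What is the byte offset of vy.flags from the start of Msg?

38

Node: 0..2  port  (2B, 2-aligned); 2..3  flags  (1B, 1-aligned); 3..4  -- padding (1B); 4..6  magic  (2B, 2-aligned); sizeof = 6, alignof = 2
0..4  state  (4B, 4-aligned)
4..6  hp  (2B, 2-aligned)
6..8  -- padding (2B)
8..12  ammo  (4B, 4-aligned)
12..13  team  (1B, 1-aligned)
13..16  -- padding (3B)
16..20  cooldown  (4B, 4-aligned)
20..21  target  (1B, 1-aligned)
21..24  -- padding (3B)
24..28  z  (4B, 4-aligned)
28..30  vx  (2B, 2-aligned)
30..32  -- padding (2B)
32..36  id  (4B, 4-aligned)
36..42  vy  (6B, 2-aligned)
within Node: flags at 2
36 + 2 = 38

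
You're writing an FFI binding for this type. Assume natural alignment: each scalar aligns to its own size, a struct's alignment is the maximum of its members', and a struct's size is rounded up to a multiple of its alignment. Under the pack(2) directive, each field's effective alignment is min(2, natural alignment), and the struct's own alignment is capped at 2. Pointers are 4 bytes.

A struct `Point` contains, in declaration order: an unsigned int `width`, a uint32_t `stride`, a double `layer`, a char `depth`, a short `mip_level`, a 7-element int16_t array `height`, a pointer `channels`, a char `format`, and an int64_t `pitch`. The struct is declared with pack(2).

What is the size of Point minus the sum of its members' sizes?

2

0..4  width  (4B, 2-aligned)
4..8  stride  (4B, 2-aligned)
8..16  layer  (8B, 2-aligned)
16..17  depth  (1B, 1-aligned)
17..18  -- padding (1B)
18..20  mip_level  (2B, 2-aligned)
20..34  height  (14B, 2-aligned)
34..38  channels  (4B, 2-aligned)
38..39  format  (1B, 1-aligned)
39..40  -- padding (1B)
40..48  pitch  (8B, 2-aligned)
sizeof = 48, alignof = 2
data bytes 46, size 48 → padding 2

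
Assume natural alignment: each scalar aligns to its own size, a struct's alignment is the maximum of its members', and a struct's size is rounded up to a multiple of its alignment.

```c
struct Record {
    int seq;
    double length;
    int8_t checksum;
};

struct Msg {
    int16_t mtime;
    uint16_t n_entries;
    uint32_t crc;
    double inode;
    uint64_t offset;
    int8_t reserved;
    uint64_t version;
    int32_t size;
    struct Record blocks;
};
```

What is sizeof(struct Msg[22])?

Record: seq at 0 (size 4, align 4) → ends 4; pad 4 to align 8 for length; length at 8 (size 8, align 8) → ends 16; checksum at 16 (size 1, align 1) → ends 17; tail pad 7 to reach multiple of 8; total 24 bytes, alignment 8
mtime at 0 (size 2, align 2) → ends 2
n_entries at 2 (size 2, align 2) → ends 4
crc at 4 (size 4, align 4) → ends 8
inode at 8 (size 8, align 8) → ends 16
offset at 16 (size 8, align 8) → ends 24
reserved at 24 (size 1, align 1) → ends 25
pad 7 to align 8 for version
version at 32 (size 8, align 8) → ends 40
size at 40 (size 4, align 4) → ends 44
pad 4 to align 8 for blocks
blocks at 48 (size 24, align 8) → ends 72
total 72 bytes, alignment 8
array of 22: 22 × 72 = 1584

1584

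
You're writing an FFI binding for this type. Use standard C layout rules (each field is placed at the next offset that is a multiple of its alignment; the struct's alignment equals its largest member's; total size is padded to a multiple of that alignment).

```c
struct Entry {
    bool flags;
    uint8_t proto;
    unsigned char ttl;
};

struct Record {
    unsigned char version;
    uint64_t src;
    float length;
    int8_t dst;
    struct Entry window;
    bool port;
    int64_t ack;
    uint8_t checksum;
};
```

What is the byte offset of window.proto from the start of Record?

22

Entry: 0..1  flags  (1B, 1-aligned); 1..2  proto  (1B, 1-aligned); 2..3  ttl  (1B, 1-aligned); sizeof = 3, alignof = 1
0..1  version  (1B, 1-aligned)
1..8  -- padding (7B)
8..16  src  (8B, 8-aligned)
16..20  length  (4B, 4-aligned)
20..21  dst  (1B, 1-aligned)
21..24  window  (3B, 1-aligned)
within Entry: proto at 1
21 + 1 = 22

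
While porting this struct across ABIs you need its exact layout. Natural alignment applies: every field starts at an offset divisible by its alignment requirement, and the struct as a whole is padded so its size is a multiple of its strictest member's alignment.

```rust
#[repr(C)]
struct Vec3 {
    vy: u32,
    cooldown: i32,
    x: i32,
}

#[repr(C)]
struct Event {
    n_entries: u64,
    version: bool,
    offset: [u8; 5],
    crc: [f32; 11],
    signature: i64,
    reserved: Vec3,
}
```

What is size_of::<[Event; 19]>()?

Vec3: @0: vy [4B, align 4] → 4; @4: cooldown [4B, align 4] → 8; @8: x [4B, align 4] → 12; size 12, align 4
@0: n_entries [8B, align 8] → 8
@8: version [1B, align 1] → 9
@9: offset [5B, align 1] → 14
+2 pad (align 4)
@16: crc [44B, align 4] → 60
+4 pad (align 8)
@64: signature [8B, align 8] → 72
@72: reserved [12B, align 4] → 84
+4 tail pad (align 8)
size 88, align 8
array of 19: 19 × 88 = 1672

1672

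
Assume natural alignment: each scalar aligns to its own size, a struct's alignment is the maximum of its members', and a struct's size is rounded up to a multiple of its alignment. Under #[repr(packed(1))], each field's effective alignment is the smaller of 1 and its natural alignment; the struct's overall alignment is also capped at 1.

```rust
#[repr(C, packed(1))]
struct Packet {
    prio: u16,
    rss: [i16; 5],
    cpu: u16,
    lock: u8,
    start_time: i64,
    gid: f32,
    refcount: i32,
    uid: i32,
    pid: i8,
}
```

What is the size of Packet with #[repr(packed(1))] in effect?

36

0..2  prio  (2B, 1-aligned)
2..12  rss  (10B, 1-aligned)
12..14  cpu  (2B, 1-aligned)
14..15  lock  (1B, 1-aligned)
15..23  start_time  (8B, 1-aligned)
23..27  gid  (4B, 1-aligned)
27..31  refcount  (4B, 1-aligned)
31..35  uid  (4B, 1-aligned)
35..36  pid  (1B, 1-aligned)
sizeof = 36, alignof = 1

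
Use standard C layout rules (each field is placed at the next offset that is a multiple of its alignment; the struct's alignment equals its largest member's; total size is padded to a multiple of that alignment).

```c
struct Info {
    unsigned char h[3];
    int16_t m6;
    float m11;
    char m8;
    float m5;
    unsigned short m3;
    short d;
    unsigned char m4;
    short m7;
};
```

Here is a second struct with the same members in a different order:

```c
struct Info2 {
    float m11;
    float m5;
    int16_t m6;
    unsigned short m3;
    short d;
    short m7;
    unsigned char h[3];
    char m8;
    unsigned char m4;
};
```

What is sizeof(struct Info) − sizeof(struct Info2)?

0..3  h  (3B, 1-aligned)
3..4  -- padding (1B)
4..6  m6  (2B, 2-aligned)
6..8  -- padding (2B)
8..12  m11  (4B, 4-aligned)
12..13  m8  (1B, 1-aligned)
13..16  -- padding (3B)
16..20  m5  (4B, 4-aligned)
20..22  m3  (2B, 2-aligned)
22..24  d  (2B, 2-aligned)
24..25  m4  (1B, 1-aligned)
25..26  -- padding (1B)
26..28  m7  (2B, 2-aligned)
sizeof = 28, alignof = 4
— Info2 —
0..4  m11  (4B, 4-aligned)
4..8  m5  (4B, 4-aligned)
8..10  m6  (2B, 2-aligned)
10..12  m3  (2B, 2-aligned)
12..14  d  (2B, 2-aligned)
14..16  m7  (2B, 2-aligned)
16..19  h  (3B, 1-aligned)
19..20  m8  (1B, 1-aligned)
20..21  m4  (1B, 1-aligned)
21..24  -- tail padding (3B)
sizeof = 24, alignof = 4
28 − 24 = 4

4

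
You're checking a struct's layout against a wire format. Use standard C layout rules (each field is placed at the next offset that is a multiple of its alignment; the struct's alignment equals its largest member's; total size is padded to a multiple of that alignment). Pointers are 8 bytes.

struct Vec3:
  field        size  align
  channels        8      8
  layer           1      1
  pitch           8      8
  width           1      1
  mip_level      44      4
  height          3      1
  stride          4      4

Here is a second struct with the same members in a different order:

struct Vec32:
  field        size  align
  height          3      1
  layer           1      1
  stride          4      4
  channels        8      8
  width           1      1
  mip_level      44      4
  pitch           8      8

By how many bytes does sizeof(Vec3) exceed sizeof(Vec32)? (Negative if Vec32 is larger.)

8

channels at 0 (size 8, align 8) → ends 8
layer at 8 (size 1, align 1) → ends 9
pad 7 to align 8 for pitch
pitch at 16 (size 8, align 8) → ends 24
width at 24 (size 1, align 1) → ends 25
pad 3 to align 4 for mip_level
mip_level at 28 (size 44, align 4) → ends 72
height at 72 (size 3, align 1) → ends 75
pad 1 to align 4 for stride
stride at 76 (size 4, align 4) → ends 80
total 80 bytes, alignment 8
— Vec32 —
height at 0 (size 3, align 1) → ends 3
layer at 3 (size 1, align 1) → ends 4
stride at 4 (size 4, align 4) → ends 8
channels at 8 (size 8, align 8) → ends 16
width at 16 (size 1, align 1) → ends 17
pad 3 to align 4 for mip_level
mip_level at 20 (size 44, align 4) → ends 64
pitch at 64 (size 8, align 8) → ends 72
total 72 bytes, alignment 8
80 − 72 = 8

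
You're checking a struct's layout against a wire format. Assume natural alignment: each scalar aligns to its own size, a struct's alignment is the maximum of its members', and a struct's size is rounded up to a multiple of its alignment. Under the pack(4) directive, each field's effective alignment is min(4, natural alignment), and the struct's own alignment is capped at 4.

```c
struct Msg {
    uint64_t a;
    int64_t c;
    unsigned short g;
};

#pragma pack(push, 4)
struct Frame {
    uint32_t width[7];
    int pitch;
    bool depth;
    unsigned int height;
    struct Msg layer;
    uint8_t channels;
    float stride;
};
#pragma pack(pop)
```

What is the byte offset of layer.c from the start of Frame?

Msg: 0..8  a  (8B, 8-aligned); 8..16  c  (8B, 8-aligned); 16..18  g  (2B, 2-aligned); 18..24  -- tail padding (6B); sizeof = 24, alignof = 8
0..28  width  (28B, 4-aligned)
28..32  pitch  (4B, 4-aligned)
32..33  depth  (1B, 1-aligned)
33..36  -- padding (3B)
36..40  height  (4B, 4-aligned)
40..64  layer  (24B, 4-aligned)
within Msg: c at 8
40 + 8 = 48

48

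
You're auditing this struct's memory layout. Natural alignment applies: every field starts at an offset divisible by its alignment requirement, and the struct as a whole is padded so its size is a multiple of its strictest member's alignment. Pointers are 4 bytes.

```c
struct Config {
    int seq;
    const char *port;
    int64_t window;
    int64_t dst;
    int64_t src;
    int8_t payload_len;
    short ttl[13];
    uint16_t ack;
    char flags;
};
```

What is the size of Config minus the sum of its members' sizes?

seq at 0 (size 4, align 4) → ends 4
port at 4 (size 4, align 4) → ends 8
window at 8 (size 8, align 8) → ends 16
dst at 16 (size 8, align 8) → ends 24
src at 24 (size 8, align 8) → ends 32
payload_len at 32 (size 1, align 1) → ends 33
pad 1 to align 2 for ttl
ttl at 34 (size 26, align 2) → ends 60
ack at 60 (size 2, align 2) → ends 62
flags at 62 (size 1, align 1) → ends 63
tail pad 1 to reach multiple of 8
total 64 bytes, alignment 8
data bytes 62, size 64 → padding 2

2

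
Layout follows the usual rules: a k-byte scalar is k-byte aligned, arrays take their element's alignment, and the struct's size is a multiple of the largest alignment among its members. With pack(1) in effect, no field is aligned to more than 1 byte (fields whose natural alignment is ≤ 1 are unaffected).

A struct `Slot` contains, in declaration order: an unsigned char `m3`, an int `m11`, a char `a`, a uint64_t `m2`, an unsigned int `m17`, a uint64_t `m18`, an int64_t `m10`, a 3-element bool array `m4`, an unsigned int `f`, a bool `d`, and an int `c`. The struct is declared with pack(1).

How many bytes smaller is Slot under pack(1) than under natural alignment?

natural layout:
  @0: m3 [1B, align 1] → 1
  +3 pad (align 4)
  @4: m11 [4B, align 4] → 8
  @8: a [1B, align 1] → 9
  +7 pad (align 8)
  @16: m2 [8B, align 8] → 24
  @24: m17 [4B, align 4] → 28
  +4 pad (align 8)
  @32: m18 [8B, align 8] → 40
  @40: m10 [8B, align 8] → 48
  @48: m4 [3B, align 1] → 51
  +1 pad (align 4)
  @52: f [4B, align 4] → 56
  @56: d [1B, align 1] → 57
  +3 pad (align 4)
  @60: c [4B, align 4] → 64
  size 64, align 8
packed(1) layout:
  @0: m3 [1B, align 1] → 1
  @1: m11 [4B, align 1] → 5
  @5: a [1B, align 1] → 6
  @6: m2 [8B, align 1] → 14
  @14: m17 [4B, align 1] → 18
  @18: m18 [8B, align 1] → 26
  @26: m10 [8B, align 1] → 34
  @34: m4 [3B, align 1] → 37
  @37: f [4B, align 1] → 41
  @41: d [1B, align 1] → 42
  @42: c [4B, align 1] → 46
  size 46, align 1
64 − 46 = 18

18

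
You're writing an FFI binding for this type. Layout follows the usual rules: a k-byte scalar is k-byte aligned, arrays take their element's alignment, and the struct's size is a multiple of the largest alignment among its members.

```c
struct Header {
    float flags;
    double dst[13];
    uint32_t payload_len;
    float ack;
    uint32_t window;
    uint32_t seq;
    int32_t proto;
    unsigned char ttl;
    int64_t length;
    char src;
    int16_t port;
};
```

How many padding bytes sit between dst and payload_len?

0

flags at 0 (size 4, align 4) → ends 4
pad 4 to align 8 for dst
dst at 8 (size 104, align 8) → ends 112
payload_len at 112 (size 4, align 4) → ends 116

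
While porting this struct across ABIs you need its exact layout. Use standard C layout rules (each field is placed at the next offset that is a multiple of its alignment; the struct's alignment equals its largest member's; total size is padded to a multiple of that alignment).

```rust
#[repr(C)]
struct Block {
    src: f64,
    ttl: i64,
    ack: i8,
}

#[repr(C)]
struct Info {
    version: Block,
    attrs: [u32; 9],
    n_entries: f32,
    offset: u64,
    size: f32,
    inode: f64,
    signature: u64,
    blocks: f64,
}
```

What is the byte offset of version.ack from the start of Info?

16

Block: src at 0 (size 8, align 8) → ends 8; ttl at 8 (size 8, align 8) → ends 16; ack at 16 (size 1, align 1) → ends 17; tail pad 7 to reach multiple of 8; total 24 bytes, alignment 8
version at 0 (size 24, align 8) → ends 24
within Block: ack at 16
0 + 16 = 16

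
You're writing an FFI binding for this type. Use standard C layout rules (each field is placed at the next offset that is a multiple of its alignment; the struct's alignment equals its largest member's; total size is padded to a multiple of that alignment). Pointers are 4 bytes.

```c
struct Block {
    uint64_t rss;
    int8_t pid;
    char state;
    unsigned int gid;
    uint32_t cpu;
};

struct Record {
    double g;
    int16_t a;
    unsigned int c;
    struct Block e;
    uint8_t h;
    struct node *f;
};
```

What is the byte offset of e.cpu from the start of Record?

Block: 0..8  rss  (8B, 8-aligned); 8..9  pid  (1B, 1-aligned); 9..10  state  (1B, 1-aligned); 10..12  -- padding (2B); 12..16  gid  (4B, 4-aligned); 16..20  cpu  (4B, 4-aligned); 20..24  -- tail padding (4B); sizeof = 24, alignof = 8
0..8  g  (8B, 8-aligned)
8..10  a  (2B, 2-aligned)
10..12  -- padding (2B)
12..16  c  (4B, 4-aligned)
16..40  e  (24B, 8-aligned)
within Block: cpu at 16
16 + 16 = 32

32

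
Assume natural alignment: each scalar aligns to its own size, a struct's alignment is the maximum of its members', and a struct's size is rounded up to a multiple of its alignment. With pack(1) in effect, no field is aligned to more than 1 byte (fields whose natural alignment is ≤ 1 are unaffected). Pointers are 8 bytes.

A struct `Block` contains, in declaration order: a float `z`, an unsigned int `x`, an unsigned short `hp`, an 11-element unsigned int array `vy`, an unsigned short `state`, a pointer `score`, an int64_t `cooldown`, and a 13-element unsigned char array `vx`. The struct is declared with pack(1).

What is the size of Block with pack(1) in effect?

85

0..4  z  (4B, 1-aligned)
4..8  x  (4B, 1-aligned)
8..10  hp  (2B, 1-aligned)
10..54  vy  (44B, 1-aligned)
54..56  state  (2B, 1-aligned)
56..64  score  (8B, 1-aligned)
64..72  cooldown  (8B, 1-aligned)
72..85  vx  (13B, 1-aligned)
sizeof = 85, alignof = 1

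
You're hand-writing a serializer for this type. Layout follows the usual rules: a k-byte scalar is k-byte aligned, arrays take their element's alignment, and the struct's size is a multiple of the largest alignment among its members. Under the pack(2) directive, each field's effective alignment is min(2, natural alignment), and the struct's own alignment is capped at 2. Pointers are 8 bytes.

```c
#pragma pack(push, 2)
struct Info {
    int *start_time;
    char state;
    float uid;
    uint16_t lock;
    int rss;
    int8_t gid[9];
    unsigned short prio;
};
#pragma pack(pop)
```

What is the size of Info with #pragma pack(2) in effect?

32

start_time at 0 (size 8, align 2) → ends 8
state at 8 (size 1, align 1) → ends 9
pad 1 to align 2 for uid
uid at 10 (size 4, align 2) → ends 14
lock at 14 (size 2, align 2) → ends 16
rss at 16 (size 4, align 2) → ends 20
gid at 20 (size 9, align 1) → ends 29
pad 1 to align 2 for prio
prio at 30 (size 2, align 2) → ends 32
total 32 bytes, alignment 2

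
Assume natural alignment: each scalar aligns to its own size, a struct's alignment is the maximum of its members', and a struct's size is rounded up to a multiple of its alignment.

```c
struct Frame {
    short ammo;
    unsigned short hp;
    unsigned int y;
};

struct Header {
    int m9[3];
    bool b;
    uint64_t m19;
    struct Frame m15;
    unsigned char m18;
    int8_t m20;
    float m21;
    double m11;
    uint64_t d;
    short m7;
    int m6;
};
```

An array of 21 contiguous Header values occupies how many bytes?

Frame: @0: ammo [2B, align 2] → 2; @2: hp [2B, align 2] → 4; @4: y [4B, align 4] → 8; size 8, align 4
@0: m9 [12B, align 4] → 12
@12: b [1B, align 1] → 13
+3 pad (align 8)
@16: m19 [8B, align 8] → 24
@24: m15 [8B, align 4] → 32
@32: m18 [1B, align 1] → 33
@33: m20 [1B, align 1] → 34
+2 pad (align 4)
@36: m21 [4B, align 4] → 40
@40: m11 [8B, align 8] → 48
@48: d [8B, align 8] → 56
@56: m7 [2B, align 2] → 58
+2 pad (align 4)
@60: m6 [4B, align 4] → 64
size 64, align 8
array of 21: 21 × 64 = 1344

1344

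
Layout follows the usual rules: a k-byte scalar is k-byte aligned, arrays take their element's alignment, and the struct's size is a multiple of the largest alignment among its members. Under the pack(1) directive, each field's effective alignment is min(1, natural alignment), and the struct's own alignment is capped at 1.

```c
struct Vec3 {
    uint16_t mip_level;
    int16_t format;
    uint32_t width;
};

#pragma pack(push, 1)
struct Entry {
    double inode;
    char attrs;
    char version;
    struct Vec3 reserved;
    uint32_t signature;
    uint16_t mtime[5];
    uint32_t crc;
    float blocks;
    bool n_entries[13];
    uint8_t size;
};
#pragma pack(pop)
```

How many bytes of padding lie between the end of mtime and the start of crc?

Vec3: 0..2  mip_level  (2B, 2-aligned); 2..4  format  (2B, 2-aligned); 4..8  width  (4B, 4-aligned); sizeof = 8, alignof = 4
0..8  inode  (8B, 1-aligned)
8..9  attrs  (1B, 1-aligned)
9..10  version  (1B, 1-aligned)
10..18  reserved  (8B, 1-aligned)
18..22  signature  (4B, 1-aligned)
22..32  mtime  (10B, 1-aligned)
32..36  crc  (4B, 1-aligned)

0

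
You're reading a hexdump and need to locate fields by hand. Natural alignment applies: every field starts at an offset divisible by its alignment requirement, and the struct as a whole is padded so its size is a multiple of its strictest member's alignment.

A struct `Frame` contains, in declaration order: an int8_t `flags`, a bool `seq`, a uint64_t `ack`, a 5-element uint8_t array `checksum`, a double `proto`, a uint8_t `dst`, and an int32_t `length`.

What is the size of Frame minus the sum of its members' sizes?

12

flags at 0 (size 1, align 1) → ends 1
seq at 1 (size 1, align 1) → ends 2
pad 6 to align 8 for ack
ack at 8 (size 8, align 8) → ends 16
checksum at 16 (size 5, align 1) → ends 21
pad 3 to align 8 for proto
proto at 24 (size 8, align 8) → ends 32
dst at 32 (size 1, align 1) → ends 33
pad 3 to align 4 for length
length at 36 (size 4, align 4) → ends 40
total 40 bytes, alignment 8
data bytes 28, size 40 → padding 12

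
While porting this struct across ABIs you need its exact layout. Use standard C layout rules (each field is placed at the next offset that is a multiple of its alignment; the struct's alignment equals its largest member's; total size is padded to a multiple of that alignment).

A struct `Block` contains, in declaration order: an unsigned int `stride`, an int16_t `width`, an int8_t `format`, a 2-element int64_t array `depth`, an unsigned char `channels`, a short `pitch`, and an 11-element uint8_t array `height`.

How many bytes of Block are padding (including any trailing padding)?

3

@0: stride [4B, align 4] → 4
@4: width [2B, align 2] → 6
@6: format [1B, align 1] → 7
+1 pad (align 8)
@8: depth [16B, align 8] → 24
@24: channels [1B, align 1] → 25
+1 pad (align 2)
@26: pitch [2B, align 2] → 28
@28: height [11B, align 1] → 39
+1 tail pad (align 8)
size 40, align 8
data bytes 37, size 40 → padding 3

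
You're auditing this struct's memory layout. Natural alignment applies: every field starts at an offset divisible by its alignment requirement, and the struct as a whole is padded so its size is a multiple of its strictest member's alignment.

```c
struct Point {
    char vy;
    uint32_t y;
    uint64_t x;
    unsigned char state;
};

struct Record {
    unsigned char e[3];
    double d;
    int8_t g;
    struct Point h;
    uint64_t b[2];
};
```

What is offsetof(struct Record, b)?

48

Point: @0: vy [1B, align 1] → 1; +3 pad (align 4); @4: y [4B, align 4] → 8; @8: x [8B, align 8] → 16; @16: state [1B, align 1] → 17; +7 tail pad (align 8); size 24, align 8
@0: e [3B, align 1] → 3
+5 pad (align 8)
@8: d [8B, align 8] → 16
@16: g [1B, align 1] → 17
+7 pad (align 8)
@24: h [24B, align 8] → 48
@48: b [16B, align 8] → 64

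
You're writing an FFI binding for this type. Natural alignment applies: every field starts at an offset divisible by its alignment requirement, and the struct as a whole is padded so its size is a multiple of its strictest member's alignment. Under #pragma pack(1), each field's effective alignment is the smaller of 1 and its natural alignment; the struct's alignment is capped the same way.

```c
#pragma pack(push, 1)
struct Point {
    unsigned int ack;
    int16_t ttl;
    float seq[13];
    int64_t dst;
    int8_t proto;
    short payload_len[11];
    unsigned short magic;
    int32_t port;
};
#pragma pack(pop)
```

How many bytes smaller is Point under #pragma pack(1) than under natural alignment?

natural layout:
  0..4  ack  (4B, 4-aligned)
  4..6  ttl  (2B, 2-aligned)
  6..8  -- padding (2B)
  8..60  seq  (52B, 4-aligned)
  60..64  -- padding (4B)
  64..72  dst  (8B, 8-aligned)
  72..73  proto  (1B, 1-aligned)
  73..74  -- padding (1B)
  74..96  payload_len  (22B, 2-aligned)
  96..98  magic  (2B, 2-aligned)
  98..100  -- padding (2B)
  100..104  port  (4B, 4-aligned)
  sizeof = 104, alignof = 8
packed(1) layout:
  0..4  ack  (4B, 1-aligned)
  4..6  ttl  (2B, 1-aligned)
  6..58  seq  (52B, 1-aligned)
  58..66  dst  (8B, 1-aligned)
  66..67  proto  (1B, 1-aligned)
  67..89  payload_len  (22B, 1-aligned)
  89..91  magic  (2B, 1-aligned)
  91..95  port  (4B, 1-aligned)
  sizeof = 95, alignof = 1
104 − 95 = 9

9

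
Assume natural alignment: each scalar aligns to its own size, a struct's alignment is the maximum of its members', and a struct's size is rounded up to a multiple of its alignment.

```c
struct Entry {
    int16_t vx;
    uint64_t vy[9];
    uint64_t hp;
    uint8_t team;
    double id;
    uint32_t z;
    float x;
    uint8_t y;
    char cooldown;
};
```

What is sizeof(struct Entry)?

0..2  vx  (2B, 2-aligned)
2..8  -- padding (6B)
8..80  vy  (72B, 8-aligned)
80..88  hp  (8B, 8-aligned)
88..89  team  (1B, 1-aligned)
89..96  -- padding (7B)
96..104  id  (8B, 8-aligned)
104..108  z  (4B, 4-aligned)
108..112  x  (4B, 4-aligned)
112..113  y  (1B, 1-aligned)
113..114  cooldown  (1B, 1-aligned)
114..120  -- tail padding (6B)
sizeof = 120, alignof = 8

120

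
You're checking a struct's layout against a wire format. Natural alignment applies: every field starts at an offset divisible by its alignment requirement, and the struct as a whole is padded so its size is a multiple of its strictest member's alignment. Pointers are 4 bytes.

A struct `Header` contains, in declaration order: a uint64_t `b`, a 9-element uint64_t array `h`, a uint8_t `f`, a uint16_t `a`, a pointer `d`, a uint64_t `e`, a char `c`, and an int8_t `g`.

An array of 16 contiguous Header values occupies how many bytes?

@0: b [8B, align 8] → 8
@8: h [72B, align 8] → 80
@80: f [1B, align 1] → 81
+1 pad (align 2)
@82: a [2B, align 2] → 84
@84: d [4B, align 4] → 88
@88: e [8B, align 8] → 96
@96: c [1B, align 1] → 97
@97: g [1B, align 1] → 98
+6 tail pad (align 8)
size 104, align 8
array of 16: 16 × 104 = 1664

1664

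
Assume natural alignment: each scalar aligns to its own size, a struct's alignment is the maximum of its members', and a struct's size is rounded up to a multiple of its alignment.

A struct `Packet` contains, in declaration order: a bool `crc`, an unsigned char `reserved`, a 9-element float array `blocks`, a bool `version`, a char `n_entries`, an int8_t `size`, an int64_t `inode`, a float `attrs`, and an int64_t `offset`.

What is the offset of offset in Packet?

@0: crc [1B, align 1] → 1
@1: reserved [1B, align 1] → 2
+2 pad (align 4)
@4: blocks [36B, align 4] → 40
@40: version [1B, align 1] → 41
@41: n_entries [1B, align 1] → 42
@42: size [1B, align 1] → 43
+5 pad (align 8)
@48: inode [8B, align 8] → 56
@56: attrs [4B, align 4] → 60
+4 pad (align 8)
@64: offset [8B, align 8] → 72

64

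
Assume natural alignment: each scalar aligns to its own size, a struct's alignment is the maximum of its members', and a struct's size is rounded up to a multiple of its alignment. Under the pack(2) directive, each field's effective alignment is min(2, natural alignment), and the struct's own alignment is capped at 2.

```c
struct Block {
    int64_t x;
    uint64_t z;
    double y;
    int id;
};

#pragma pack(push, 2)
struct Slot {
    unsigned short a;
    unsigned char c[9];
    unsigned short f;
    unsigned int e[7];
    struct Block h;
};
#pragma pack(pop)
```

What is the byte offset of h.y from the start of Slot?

Block: x at 0 (size 8, align 8) → ends 8; z at 8 (size 8, align 8) → ends 16; y at 16 (size 8, align 8) → ends 24; id at 24 (size 4, align 4) → ends 28; tail pad 4 to reach multiple of 8; total 32 bytes, alignment 8
a at 0 (size 2, align 2) → ends 2
c at 2 (size 9, align 1) → ends 11
pad 1 to align 2 for f
f at 12 (size 2, align 2) → ends 14
e at 14 (size 28, align 2) → ends 42
h at 42 (size 32, align 2) → ends 74
within Block: y at 16
42 + 16 = 58

58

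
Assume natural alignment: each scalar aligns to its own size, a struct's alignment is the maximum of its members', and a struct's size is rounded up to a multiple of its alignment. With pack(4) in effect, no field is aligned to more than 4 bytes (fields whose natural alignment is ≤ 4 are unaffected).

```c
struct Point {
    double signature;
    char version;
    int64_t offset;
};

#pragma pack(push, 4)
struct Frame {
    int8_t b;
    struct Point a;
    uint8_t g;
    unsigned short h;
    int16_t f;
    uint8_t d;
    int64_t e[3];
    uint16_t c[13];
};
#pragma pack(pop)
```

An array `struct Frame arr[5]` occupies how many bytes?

440

Point: 0..8  signature  (8B, 8-aligned); 8..9  version  (1B, 1-aligned); 9..16  -- padding (7B); 16..24  offset  (8B, 8-aligned); sizeof = 24, alignof = 8
0..1  b  (1B, 1-aligned)
1..4  -- padding (3B)
4..28  a  (24B, 4-aligned)
28..29  g  (1B, 1-aligned)
29..30  -- padding (1B)
30..32  h  (2B, 2-aligned)
32..34  f  (2B, 2-aligned)
34..35  d  (1B, 1-aligned)
35..36  -- padding (1B)
36..60  e  (24B, 4-aligned)
60..86  c  (26B, 2-aligned)
86..88  -- tail padding (2B)
sizeof = 88, alignof = 4
array of 5: 5 × 88 = 440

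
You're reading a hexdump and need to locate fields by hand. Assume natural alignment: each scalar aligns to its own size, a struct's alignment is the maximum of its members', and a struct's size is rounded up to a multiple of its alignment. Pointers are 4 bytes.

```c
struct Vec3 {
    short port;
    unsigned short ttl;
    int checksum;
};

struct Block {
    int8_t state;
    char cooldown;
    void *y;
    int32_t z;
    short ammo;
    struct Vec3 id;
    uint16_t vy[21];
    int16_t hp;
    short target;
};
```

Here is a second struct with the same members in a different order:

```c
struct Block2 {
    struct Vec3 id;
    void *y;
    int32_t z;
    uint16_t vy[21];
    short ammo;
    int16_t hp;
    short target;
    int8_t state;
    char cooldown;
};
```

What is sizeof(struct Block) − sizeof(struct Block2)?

4

Vec3: @0: port [2B, align 2] → 2; @2: ttl [2B, align 2] → 4; @4: checksum [4B, align 4] → 8; size 8, align 4
@0: state [1B, align 1] → 1
@1: cooldown [1B, align 1] → 2
+2 pad (align 4)
@4: y [4B, align 4] → 8
@8: z [4B, align 4] → 12
@12: ammo [2B, align 2] → 14
+2 pad (align 4)
@16: id [8B, align 4] → 24
@24: vy [42B, align 2] → 66
@66: hp [2B, align 2] → 68
@68: target [2B, align 2] → 70
+2 tail pad (align 4)
size 72, align 4
— Block2 —
@0: id [8B, align 4] → 8
@8: y [4B, align 4] → 12
@12: z [4B, align 4] → 16
@16: vy [42B, align 2] → 58
@58: ammo [2B, align 2] → 60
@60: hp [2B, align 2] → 62
@62: target [2B, align 2] → 64
@64: state [1B, align 1] → 65
@65: cooldown [1B, align 1] → 66
+2 tail pad (align 4)
size 68, align 4
72 − 68 = 4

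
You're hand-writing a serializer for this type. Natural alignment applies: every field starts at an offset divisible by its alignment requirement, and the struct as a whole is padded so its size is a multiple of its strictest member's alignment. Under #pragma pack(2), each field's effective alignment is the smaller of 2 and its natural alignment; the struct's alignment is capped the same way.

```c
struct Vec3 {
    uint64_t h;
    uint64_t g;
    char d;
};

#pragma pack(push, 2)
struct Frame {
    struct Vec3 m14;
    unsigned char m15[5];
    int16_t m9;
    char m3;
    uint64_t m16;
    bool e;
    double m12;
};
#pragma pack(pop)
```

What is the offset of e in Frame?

42

Vec3: @0: h [8B, align 8] → 8; @8: g [8B, align 8] → 16; @16: d [1B, align 1] → 17; +7 tail pad (align 8); size 24, align 8
@0: m14 [24B, align 2] → 24
@24: m15 [5B, align 1] → 29
+1 pad (align 2)
@30: m9 [2B, align 2] → 32
@32: m3 [1B, align 1] → 33
+1 pad (align 2)
@34: m16 [8B, align 2] → 42
@42: e [1B, align 1] → 43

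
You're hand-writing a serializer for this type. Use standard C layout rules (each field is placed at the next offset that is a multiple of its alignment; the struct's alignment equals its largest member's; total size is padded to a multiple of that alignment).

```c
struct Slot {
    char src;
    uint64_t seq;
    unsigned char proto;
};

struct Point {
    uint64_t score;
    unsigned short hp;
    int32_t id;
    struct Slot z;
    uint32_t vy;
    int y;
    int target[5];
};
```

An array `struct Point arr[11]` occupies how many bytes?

Slot: src at 0 (size 1, align 1) → ends 1; pad 7 to align 8 for seq; seq at 8 (size 8, align 8) → ends 16; proto at 16 (size 1, align 1) → ends 17; tail pad 7 to reach multiple of 8; total 24 bytes, alignment 8
score at 0 (size 8, align 8) → ends 8
hp at 8 (size 2, align 2) → ends 10
pad 2 to align 4 for id
id at 12 (size 4, align 4) → ends 16
z at 16 (size 24, align 8) → ends 40
vy at 40 (size 4, align 4) → ends 44
y at 44 (size 4, align 4) → ends 48
target at 48 (size 20, align 4) → ends 68
tail pad 4 to reach multiple of 8
total 72 bytes, alignment 8
array of 11: 11 × 72 = 792

792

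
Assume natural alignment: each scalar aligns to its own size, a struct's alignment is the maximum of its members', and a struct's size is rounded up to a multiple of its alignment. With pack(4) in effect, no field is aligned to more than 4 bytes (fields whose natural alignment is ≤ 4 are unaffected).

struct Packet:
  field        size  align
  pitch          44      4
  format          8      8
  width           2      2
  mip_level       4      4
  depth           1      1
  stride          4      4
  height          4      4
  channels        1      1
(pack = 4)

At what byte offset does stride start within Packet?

64

pitch at 0 (size 44, align 4) → ends 44
format at 44 (size 8, align 4) → ends 52
width at 52 (size 2, align 2) → ends 54
pad 2 to align 4 for mip_level
mip_level at 56 (size 4, align 4) → ends 60
depth at 60 (size 1, align 1) → ends 61
pad 3 to align 4 for stride
stride at 64 (size 4, align 4) → ends 68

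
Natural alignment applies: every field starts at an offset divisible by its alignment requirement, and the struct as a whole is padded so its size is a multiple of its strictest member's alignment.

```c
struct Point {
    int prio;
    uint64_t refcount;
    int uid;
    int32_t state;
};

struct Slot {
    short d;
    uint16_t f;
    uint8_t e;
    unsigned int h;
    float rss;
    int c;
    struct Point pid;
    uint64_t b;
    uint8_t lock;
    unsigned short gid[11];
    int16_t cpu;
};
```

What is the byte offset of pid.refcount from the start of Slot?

Point: prio at 0 (size 4, align 4) → ends 4; pad 4 to align 8 for refcount; refcount at 8 (size 8, align 8) → ends 16; uid at 16 (size 4, align 4) → ends 20; state at 20 (size 4, align 4) → ends 24; total 24 bytes, alignment 8
d at 0 (size 2, align 2) → ends 2
f at 2 (size 2, align 2) → ends 4
e at 4 (size 1, align 1) → ends 5
pad 3 to align 4 for h
h at 8 (size 4, align 4) → ends 12
rss at 12 (size 4, align 4) → ends 16
c at 16 (size 4, align 4) → ends 20
pad 4 to align 8 for pid
pid at 24 (size 24, align 8) → ends 48
within Point: refcount at 8
24 + 8 = 32

32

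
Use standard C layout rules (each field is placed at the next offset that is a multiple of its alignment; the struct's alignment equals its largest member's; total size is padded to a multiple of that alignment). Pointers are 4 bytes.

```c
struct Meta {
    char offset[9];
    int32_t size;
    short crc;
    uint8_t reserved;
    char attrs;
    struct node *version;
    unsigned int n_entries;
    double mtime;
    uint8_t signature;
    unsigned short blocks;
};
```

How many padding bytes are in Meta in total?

@0: offset [9B, align 1] → 9
+3 pad (align 4)
@12: size [4B, align 4] → 16
@16: crc [2B, align 2] → 18
@18: reserved [1B, align 1] → 19
@19: attrs [1B, align 1] → 20
@20: version [4B, align 4] → 24
@24: n_entries [4B, align 4] → 28
+4 pad (align 8)
@32: mtime [8B, align 8] → 40
@40: signature [1B, align 1] → 41
+1 pad (align 2)
@42: blocks [2B, align 2] → 44
+4 tail pad (align 8)
size 48, align 8
data bytes 36, size 48 → padding 12

12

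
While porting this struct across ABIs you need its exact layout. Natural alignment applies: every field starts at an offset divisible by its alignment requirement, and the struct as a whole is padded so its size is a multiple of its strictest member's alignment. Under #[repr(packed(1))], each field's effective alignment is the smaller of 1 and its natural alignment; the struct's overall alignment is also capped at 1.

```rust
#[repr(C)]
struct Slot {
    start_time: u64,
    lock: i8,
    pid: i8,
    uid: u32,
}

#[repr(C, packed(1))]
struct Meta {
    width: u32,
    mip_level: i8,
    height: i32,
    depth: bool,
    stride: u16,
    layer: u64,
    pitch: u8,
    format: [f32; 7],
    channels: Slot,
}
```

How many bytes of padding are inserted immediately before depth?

0

Slot: start_time at 0 (size 8, align 8) → ends 8; lock at 8 (size 1, align 1) → ends 9; pid at 9 (size 1, align 1) → ends 10; pad 2 to align 4 for uid; uid at 12 (size 4, align 4) → ends 16; total 16 bytes, alignment 8
width at 0 (size 4, align 1) → ends 4
mip_level at 4 (size 1, align 1) → ends 5
height at 5 (size 4, align 1) → ends 9
depth at 9 (size 1, align 1) → ends 10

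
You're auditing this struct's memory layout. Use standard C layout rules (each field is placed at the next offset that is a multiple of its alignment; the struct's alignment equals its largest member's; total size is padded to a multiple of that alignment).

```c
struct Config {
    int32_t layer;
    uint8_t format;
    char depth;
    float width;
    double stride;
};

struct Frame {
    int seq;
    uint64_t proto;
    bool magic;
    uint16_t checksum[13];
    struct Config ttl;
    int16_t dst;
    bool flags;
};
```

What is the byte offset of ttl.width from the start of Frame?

Config: 0..4  layer  (4B, 4-aligned); 4..5  format  (1B, 1-aligned); 5..6  depth  (1B, 1-aligned); 6..8  -- padding (2B); 8..12  width  (4B, 4-aligned); 12..16  -- padding (4B); 16..24  stride  (8B, 8-aligned); sizeof = 24, alignof = 8
0..4  seq  (4B, 4-aligned)
4..8  -- padding (4B)
8..16  proto  (8B, 8-aligned)
16..17  magic  (1B, 1-aligned)
17..18  -- padding (1B)
18..44  checksum  (26B, 2-aligned)
44..48  -- padding (4B)
48..72  ttl  (24B, 8-aligned)
within Config: width at 8
48 + 8 = 56

56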